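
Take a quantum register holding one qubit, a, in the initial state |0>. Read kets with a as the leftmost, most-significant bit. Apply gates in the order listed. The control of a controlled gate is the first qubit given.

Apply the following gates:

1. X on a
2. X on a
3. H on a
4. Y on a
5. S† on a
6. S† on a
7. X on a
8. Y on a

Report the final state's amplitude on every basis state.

After the circuit, the state carries amplitude -sqrt(2)/2 on |0>, sqrt(2)/2 on |1>.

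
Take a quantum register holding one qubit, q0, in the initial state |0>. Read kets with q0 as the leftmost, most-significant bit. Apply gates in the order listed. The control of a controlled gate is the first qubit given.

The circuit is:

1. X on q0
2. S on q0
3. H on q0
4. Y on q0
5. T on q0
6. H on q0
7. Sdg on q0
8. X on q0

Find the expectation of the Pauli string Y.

The observable Y averages to 0.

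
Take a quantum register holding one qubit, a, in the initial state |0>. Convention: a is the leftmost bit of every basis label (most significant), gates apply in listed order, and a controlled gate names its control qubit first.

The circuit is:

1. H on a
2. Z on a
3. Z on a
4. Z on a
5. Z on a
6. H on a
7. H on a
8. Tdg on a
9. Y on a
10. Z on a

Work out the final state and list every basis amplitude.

After the circuit, the state carries amplitude -sqrt(2)*exp(I*pi/4)/2 on |0>, -sqrt(2)*I/2 on |1>.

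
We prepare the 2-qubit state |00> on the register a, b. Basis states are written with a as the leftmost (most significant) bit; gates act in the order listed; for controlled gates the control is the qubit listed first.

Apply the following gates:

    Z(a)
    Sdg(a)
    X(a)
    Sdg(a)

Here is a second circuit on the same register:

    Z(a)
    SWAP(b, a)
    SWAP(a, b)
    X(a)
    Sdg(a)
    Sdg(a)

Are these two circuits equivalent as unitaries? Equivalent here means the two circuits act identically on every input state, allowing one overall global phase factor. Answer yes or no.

No: there is an input state on which the two circuits produce genuinely different outputs (not merely differing by a phase).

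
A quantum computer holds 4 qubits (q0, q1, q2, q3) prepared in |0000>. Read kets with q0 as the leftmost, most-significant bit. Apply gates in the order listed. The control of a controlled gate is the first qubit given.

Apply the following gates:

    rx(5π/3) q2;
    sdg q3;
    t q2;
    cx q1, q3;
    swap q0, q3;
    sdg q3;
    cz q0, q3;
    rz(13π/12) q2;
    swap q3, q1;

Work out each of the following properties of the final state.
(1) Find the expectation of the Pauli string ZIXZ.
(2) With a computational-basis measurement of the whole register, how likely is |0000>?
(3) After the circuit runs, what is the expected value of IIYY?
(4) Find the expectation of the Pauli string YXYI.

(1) The observable ZIXZ averages to 3/4.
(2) The probability of measuring |0000> is 3/4.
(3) The expectation value of IIYY is 0.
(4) The observable YXYI averages to 0.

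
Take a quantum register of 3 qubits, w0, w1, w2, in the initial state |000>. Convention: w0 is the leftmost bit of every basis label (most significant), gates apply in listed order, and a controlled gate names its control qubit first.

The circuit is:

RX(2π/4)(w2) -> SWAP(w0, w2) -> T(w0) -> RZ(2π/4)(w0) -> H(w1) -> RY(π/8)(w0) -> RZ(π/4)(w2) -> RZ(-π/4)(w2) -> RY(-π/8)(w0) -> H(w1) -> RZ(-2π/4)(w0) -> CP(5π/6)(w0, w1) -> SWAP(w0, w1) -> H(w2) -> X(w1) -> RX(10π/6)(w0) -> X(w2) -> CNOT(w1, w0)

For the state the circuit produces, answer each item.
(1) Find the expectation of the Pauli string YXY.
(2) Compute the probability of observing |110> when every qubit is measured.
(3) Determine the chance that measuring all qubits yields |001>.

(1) The expectation value of YXY is 0. Key observation: gates 4-11 undo each other exactly, leaving only the rest of the circuit to track.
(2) The probability of measuring |110> is 3/16.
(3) Outcome |001> occurs with probability 3/16.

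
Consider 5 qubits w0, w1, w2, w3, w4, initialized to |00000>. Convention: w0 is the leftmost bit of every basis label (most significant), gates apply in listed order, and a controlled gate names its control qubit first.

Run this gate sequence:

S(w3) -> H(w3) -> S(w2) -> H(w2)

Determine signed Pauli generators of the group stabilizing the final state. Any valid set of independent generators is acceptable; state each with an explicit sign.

The final state is stabilized by the group generated by +IIXII, +IIIXI, +ZIIII, +IZIII, +IIIIZ; other independent generating sets are equally valid.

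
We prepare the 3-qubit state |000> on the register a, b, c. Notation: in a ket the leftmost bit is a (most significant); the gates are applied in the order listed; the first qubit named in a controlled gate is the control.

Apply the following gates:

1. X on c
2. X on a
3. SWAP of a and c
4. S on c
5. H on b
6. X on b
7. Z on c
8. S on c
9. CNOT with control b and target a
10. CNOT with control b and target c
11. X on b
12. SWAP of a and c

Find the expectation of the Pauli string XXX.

In the final state, XXX has expectation 1.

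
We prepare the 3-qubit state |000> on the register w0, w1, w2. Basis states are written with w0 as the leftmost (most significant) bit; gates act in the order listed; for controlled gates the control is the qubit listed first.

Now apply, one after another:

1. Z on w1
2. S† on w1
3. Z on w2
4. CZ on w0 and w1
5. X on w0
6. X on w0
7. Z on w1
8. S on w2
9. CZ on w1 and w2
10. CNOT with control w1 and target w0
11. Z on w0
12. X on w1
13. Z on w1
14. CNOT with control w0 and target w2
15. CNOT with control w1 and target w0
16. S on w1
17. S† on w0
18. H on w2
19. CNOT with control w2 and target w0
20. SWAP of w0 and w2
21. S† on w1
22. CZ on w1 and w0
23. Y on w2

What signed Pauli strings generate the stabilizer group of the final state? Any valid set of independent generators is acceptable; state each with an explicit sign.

One valid set of independent stabilizer generators is +XIX, +ZIZ, -IZI (any independent generating set of the same group is equally correct). Key observation: the block from step 5 through step 6 cancels to the identity and can be dropped.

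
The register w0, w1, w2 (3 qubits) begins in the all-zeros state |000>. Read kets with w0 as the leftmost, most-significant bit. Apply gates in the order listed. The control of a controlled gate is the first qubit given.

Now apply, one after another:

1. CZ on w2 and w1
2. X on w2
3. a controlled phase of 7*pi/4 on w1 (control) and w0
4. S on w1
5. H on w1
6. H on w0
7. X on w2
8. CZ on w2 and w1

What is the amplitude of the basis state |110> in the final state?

The final state's coefficient on |110> equals 1/2.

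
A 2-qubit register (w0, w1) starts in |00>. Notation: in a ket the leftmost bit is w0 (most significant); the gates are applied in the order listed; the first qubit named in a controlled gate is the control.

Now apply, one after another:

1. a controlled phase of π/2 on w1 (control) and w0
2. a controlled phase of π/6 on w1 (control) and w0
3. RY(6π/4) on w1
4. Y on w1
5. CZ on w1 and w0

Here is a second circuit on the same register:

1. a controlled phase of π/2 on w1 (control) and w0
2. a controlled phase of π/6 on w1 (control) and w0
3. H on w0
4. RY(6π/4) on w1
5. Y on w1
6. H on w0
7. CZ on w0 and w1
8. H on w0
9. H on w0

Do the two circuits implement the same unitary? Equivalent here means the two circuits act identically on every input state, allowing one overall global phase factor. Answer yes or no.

Yes — the two circuits implement the same unitary up to a global phase.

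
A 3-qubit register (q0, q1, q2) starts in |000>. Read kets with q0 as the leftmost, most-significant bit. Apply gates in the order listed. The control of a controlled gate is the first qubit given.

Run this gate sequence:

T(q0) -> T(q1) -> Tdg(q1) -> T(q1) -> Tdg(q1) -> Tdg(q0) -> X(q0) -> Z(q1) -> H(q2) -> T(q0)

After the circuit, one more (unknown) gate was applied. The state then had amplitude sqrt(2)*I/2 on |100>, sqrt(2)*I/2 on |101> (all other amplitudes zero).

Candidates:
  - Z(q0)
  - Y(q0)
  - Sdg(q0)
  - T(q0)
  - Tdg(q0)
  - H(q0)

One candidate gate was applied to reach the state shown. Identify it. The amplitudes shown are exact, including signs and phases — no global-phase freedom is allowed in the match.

The unique candidate consistent with the amplitudes is T(q0).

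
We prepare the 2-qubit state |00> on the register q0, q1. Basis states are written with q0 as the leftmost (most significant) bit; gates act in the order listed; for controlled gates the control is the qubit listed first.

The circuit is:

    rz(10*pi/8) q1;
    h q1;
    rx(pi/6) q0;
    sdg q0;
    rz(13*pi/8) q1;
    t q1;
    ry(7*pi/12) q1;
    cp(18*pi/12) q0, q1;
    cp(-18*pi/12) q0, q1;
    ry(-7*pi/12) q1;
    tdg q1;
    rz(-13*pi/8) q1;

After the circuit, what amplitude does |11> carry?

|11> carries amplitude (-1 + sqrt(3))*exp(3*I*pi/8)/4 in the final state. Key observation: the block from step 5 through step 12 cancels to the identity and can be dropped.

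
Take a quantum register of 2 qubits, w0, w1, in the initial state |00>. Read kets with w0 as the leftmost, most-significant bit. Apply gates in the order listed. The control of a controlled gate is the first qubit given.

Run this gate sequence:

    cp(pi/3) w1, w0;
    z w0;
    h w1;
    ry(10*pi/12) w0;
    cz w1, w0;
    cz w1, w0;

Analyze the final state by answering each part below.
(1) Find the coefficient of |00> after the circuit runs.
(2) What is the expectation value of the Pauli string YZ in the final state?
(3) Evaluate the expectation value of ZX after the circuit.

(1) The final state's coefficient on |00> equals -1/4 + sqrt(3)/4.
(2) The expectation value of YZ is 0.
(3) In the final state, ZX has expectation -sqrt(3)/2.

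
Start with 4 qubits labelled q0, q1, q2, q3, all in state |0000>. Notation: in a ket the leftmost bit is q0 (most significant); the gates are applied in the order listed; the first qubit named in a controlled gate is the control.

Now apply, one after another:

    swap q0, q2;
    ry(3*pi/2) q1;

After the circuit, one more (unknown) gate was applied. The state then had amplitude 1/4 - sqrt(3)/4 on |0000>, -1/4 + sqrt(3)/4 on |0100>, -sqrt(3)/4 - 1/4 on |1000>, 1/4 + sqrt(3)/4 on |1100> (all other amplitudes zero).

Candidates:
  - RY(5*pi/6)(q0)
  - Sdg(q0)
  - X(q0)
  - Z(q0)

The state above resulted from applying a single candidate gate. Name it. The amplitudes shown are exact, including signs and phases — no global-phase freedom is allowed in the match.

It was RY(5*pi/6)(q0) that produced the state shown.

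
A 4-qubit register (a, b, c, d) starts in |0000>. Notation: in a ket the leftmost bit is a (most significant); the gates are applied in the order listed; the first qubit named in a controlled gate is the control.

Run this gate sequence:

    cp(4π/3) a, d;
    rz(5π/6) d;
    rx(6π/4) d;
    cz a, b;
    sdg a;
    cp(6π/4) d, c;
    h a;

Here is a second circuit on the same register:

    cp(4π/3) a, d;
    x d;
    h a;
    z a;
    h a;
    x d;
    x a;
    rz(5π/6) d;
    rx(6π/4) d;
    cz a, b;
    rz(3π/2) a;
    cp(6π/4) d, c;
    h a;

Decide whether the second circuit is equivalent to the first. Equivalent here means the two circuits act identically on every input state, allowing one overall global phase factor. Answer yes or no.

Yes, they are equivalent — the unitaries differ by at most a global phase.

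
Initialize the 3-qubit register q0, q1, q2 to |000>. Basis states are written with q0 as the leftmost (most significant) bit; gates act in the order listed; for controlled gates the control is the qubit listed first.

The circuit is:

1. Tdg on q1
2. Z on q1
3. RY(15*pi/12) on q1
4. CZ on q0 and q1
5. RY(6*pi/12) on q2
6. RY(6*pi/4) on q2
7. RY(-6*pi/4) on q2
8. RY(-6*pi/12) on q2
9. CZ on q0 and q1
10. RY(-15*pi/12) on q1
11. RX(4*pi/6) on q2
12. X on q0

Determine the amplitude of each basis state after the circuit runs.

The final amplitudes are 1/2 on |100>, -sqrt(3)*I/2 on |101>, and 0 on every other basis state. Key observation: steps 3-10 multiply out to the identity, so the circuit reduces to the remaining gates.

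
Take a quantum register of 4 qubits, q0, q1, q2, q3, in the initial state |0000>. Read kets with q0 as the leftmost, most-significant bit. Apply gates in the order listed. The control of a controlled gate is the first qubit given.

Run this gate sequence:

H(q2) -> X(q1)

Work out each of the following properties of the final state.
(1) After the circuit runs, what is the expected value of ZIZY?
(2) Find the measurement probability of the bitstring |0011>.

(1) The expectation value of ZIZY is 0.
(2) The probability of measuring |0011> is 0.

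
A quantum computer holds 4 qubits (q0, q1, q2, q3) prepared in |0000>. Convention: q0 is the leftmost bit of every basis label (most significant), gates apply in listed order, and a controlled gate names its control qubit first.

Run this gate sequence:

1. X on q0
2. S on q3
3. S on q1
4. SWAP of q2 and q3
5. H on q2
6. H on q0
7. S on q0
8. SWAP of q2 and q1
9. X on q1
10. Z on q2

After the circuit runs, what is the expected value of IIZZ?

The expectation value of IIZZ is 1.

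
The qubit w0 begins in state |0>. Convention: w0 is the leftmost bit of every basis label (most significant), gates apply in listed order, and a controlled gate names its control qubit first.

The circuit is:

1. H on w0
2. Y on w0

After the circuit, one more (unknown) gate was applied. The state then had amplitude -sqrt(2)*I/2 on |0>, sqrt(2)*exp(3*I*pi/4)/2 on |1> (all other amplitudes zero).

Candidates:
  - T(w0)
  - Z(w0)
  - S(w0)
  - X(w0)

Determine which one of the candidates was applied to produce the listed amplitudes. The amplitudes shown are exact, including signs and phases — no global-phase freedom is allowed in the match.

The unique candidate consistent with the amplitudes is T(w0).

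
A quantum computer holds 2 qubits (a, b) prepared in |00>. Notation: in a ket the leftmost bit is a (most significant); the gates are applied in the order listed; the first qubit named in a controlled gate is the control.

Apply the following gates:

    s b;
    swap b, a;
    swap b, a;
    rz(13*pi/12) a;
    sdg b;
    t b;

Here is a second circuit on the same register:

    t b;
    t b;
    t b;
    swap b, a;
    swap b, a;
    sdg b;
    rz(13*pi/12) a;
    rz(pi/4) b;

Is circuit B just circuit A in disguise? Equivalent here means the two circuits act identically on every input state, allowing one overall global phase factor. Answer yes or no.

No: there is an input state on which the two circuits produce genuinely different outputs (not merely differing by a phase).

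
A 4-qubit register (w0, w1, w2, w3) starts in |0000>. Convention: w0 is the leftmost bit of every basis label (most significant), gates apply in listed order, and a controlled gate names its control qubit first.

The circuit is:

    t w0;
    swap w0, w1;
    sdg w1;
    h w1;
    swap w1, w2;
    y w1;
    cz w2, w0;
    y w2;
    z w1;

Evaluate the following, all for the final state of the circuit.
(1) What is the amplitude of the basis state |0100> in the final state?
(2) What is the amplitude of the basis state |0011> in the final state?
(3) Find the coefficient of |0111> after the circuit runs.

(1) |0100> carries amplitude -sqrt(2)/2 in the final state.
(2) The final state's coefficient on |0011> equals 0.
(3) The amplitude on |0111> is 0.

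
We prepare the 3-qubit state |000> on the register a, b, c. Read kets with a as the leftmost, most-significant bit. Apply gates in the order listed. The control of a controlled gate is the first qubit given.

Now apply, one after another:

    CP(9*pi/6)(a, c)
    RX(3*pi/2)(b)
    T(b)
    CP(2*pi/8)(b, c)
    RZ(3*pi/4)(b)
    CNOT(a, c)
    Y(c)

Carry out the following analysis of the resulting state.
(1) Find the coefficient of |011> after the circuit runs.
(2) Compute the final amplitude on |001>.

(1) |011> carries amplitude sqrt(2)*exp(5*I*pi/8)/2 in the final state.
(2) The final state's coefficient on |001> equals -sqrt(2)*exp(I*pi/8)/2.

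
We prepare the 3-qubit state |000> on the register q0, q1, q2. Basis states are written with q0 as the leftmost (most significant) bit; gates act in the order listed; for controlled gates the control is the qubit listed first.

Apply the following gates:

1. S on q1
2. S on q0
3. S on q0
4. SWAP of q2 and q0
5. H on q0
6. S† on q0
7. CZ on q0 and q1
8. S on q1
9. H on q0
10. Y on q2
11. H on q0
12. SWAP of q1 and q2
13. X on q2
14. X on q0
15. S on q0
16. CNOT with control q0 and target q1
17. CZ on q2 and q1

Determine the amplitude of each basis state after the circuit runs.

The final amplitudes are -sqrt(2)/2 on |011>, -sqrt(2)/2 on |101>, and 0 on every other basis state.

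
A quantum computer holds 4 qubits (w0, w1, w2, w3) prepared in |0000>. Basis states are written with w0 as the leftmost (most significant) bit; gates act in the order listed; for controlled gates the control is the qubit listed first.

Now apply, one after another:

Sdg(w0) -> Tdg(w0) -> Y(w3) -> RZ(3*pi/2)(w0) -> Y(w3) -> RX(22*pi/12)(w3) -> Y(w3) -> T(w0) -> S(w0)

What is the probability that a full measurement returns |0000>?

Outcome |0000> occurs with probability 1/2 - sqrt(3)/4.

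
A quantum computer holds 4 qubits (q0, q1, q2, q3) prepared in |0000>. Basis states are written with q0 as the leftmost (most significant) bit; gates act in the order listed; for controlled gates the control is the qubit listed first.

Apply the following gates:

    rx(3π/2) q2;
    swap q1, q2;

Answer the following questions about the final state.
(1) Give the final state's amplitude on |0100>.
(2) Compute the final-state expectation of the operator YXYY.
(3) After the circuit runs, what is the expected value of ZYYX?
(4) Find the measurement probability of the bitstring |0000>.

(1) The amplitude on |0100> is -sqrt(2)*I/2.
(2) In the final state, YXYY has expectation 0.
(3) The expectation value of ZYYX is 0.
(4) A full measurement returns |0000> with probability 1/2.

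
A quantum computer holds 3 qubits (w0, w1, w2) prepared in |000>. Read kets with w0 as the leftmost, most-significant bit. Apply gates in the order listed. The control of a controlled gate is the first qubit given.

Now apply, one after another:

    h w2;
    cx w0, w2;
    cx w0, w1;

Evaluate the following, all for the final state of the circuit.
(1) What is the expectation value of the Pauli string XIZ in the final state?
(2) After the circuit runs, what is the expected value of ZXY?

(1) In the final state, XIZ has expectation 0.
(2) The expectation value of ZXY is 0.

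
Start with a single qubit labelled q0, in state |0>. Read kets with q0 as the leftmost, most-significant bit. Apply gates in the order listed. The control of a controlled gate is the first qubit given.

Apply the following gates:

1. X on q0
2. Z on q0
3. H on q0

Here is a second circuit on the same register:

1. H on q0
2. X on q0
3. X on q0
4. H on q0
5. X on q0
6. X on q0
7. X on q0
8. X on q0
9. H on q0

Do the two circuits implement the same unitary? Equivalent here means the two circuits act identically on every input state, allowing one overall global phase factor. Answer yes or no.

No — the two circuits implement different unitaries, even allowing a global phase.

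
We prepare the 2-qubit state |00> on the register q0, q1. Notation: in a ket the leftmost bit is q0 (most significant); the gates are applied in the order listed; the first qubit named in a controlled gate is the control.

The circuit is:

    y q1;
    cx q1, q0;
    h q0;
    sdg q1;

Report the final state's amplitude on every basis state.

After the circuit, the state carries amplitude 0 on |00>, sqrt(2)/2 on |01>, 0 on |10>, -sqrt(2)/2 on |11>.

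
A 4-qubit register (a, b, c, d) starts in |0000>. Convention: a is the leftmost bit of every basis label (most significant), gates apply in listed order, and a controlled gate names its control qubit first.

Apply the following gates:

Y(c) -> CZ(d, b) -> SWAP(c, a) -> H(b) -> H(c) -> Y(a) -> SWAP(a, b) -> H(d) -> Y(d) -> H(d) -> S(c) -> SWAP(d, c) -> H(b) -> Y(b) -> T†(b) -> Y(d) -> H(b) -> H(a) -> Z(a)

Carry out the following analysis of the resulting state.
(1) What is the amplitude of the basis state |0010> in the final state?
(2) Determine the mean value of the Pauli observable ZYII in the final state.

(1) The final state's coefficient on |0010> equals sqrt(2)*(-1 - exp(3*I*pi/4))/4.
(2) The observable ZYII averages to -sqrt(2)/2.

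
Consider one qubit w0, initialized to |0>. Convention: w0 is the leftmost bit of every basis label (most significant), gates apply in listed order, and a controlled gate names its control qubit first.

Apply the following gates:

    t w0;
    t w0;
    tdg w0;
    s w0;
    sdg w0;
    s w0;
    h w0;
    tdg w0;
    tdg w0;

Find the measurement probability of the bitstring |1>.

Outcome |1> occurs with probability 1/2.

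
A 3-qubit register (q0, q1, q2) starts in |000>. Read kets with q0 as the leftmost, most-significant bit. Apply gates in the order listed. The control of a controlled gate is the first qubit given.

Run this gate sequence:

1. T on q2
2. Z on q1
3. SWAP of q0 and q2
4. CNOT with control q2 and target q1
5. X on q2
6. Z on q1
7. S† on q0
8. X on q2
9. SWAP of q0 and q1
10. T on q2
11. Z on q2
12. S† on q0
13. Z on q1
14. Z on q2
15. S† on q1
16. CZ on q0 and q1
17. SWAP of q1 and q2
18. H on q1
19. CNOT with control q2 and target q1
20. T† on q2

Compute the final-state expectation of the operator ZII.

The expectation value of ZII is 1.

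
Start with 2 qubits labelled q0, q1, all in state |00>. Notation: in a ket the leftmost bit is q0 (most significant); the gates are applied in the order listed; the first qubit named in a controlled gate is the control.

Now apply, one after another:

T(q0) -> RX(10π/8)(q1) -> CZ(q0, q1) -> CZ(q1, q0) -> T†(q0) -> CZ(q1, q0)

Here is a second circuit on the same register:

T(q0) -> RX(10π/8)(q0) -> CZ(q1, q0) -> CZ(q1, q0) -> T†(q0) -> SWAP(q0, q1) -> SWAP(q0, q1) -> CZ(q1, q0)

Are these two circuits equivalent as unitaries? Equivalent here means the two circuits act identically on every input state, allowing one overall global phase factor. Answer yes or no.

No, they are not equivalent — no single phase factor reconciles the two unitaries.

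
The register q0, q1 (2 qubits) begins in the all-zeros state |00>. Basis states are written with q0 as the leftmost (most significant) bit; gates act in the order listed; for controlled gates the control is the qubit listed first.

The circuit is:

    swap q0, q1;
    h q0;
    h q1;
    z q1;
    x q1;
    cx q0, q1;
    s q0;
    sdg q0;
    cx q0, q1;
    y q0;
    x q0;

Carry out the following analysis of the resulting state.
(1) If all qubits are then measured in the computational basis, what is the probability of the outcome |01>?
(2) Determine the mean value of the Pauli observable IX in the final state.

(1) A full measurement returns |01> with probability 1/4. Key observation: the block from step 6 through step 9 cancels to the identity and can be dropped.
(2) The observable IX averages to -1.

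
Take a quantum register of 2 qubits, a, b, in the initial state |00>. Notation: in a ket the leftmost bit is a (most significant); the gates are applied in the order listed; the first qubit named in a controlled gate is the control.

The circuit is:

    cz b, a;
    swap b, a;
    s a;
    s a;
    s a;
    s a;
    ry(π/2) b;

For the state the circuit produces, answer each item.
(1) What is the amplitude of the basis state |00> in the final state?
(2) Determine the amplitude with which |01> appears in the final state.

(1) The amplitude on |00> is sqrt(2)/2.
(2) |01> carries amplitude sqrt(2)/2 in the final state.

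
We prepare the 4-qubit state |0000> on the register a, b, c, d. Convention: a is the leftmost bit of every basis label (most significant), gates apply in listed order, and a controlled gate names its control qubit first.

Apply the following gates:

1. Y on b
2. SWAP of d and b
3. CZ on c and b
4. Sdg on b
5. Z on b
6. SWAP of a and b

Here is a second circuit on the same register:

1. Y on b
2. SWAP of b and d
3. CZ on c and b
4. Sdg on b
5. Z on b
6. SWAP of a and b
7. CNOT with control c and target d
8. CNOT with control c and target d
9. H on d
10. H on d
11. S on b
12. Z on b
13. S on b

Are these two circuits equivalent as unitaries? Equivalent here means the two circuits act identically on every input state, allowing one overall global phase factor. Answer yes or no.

Yes: on every input state the two circuits agree up to one overall phase factor.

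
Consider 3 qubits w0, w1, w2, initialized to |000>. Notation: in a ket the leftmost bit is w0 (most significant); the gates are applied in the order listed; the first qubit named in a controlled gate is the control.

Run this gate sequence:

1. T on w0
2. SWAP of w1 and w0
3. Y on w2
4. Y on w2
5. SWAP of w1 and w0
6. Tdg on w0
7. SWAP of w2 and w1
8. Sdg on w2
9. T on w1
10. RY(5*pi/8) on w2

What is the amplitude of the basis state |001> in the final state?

The final state's coefficient on |001> equals sin(5*pi/16).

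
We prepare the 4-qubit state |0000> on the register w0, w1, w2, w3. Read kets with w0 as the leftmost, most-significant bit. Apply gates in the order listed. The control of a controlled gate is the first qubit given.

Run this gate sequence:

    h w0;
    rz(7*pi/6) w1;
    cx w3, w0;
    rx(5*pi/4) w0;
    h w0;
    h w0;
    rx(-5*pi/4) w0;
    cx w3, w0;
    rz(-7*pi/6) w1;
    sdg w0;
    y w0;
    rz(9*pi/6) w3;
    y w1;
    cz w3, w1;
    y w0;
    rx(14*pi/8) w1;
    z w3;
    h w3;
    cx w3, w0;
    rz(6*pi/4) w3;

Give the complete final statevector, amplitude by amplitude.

The final amplitudes are I*sqrt(2 - sqrt(2))/4 on |0000>, -I*sqrt(2 - sqrt(2))/4 on |0001>, 0 on |0010>, 0 on |0011>, sqrt(sqrt(2) + 2)/4 on |0100>, -sqrt(sqrt(2) + 2)/4 on |0101>, 0 on |0110>, 0 on |0111>, sqrt(2 - sqrt(2))/4 on |1000>, sqrt(2 - sqrt(2))/4 on |1001>, 0 on |1010>, 0 on |1011>, -I*sqrt(sqrt(2) + 2)/4 on |1100>, -I*sqrt(sqrt(2) + 2)/4 on |1101>, 0 on |1110>, 0 on |1111>. Key observation: the block from step 2 through step 9 cancels to the identity and can be dropped.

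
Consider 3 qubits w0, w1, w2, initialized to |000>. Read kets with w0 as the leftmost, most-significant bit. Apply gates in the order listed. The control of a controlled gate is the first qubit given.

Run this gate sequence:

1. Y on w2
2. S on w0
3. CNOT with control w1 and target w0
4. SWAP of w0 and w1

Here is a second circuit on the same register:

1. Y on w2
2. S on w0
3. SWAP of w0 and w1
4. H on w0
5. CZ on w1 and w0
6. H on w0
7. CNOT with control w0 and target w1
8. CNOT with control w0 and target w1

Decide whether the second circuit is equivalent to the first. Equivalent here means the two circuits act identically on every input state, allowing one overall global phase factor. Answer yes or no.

No — the two circuits implement different unitaries, even allowing a global phase.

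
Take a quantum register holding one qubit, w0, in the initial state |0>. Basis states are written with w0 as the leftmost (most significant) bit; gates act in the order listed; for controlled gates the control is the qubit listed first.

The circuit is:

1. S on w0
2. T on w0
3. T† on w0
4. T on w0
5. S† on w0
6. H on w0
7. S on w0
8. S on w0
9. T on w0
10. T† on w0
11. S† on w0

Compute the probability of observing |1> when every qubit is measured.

Outcome |1> occurs with probability 1/2.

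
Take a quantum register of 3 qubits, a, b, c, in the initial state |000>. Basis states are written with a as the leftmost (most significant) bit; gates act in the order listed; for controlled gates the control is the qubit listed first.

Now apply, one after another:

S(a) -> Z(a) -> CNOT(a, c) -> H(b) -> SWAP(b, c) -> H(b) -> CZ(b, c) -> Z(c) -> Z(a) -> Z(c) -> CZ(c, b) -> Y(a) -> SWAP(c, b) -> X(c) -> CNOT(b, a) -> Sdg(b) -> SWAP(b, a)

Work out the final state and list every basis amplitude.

The final amplitudes are 0 on |000>, 0 on |001>, I/2 on |010>, I/2 on |011>, 1/2 on |100>, 1/2 on |101>, 0 on |110>, 0 on |111>.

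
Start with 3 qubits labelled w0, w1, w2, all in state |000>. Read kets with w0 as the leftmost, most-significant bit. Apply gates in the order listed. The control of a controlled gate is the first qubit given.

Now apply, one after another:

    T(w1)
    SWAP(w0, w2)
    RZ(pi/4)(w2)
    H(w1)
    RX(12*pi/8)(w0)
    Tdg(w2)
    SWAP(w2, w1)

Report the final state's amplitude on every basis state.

The resulting statevector has amplitude exp(7*I*pi/8)/2 on |000>, exp(7*I*pi/8)/2 on |001>, 0 on |010>, 0 on |011>, -exp(3*I*pi/8)/2 on |100>, -exp(3*I*pi/8)/2 on |101>, 0 on |110>, 0 on |111>.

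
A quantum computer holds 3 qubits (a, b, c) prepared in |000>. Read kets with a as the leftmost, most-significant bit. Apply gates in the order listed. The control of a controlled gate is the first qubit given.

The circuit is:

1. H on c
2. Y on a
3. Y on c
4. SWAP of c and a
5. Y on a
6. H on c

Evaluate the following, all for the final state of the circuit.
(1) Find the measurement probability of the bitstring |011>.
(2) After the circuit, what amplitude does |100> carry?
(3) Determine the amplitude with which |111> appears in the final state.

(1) The probability of measuring |011> is 0.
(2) |100> carries amplitude I/2 in the final state.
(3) The final state's coefficient on |111> equals 0.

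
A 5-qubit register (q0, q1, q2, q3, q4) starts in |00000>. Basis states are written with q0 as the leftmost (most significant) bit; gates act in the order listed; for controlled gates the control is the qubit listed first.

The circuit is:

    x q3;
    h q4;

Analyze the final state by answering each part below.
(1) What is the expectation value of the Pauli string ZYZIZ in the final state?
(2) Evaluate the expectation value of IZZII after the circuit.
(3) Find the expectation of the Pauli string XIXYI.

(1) In the final state, ZYZIZ has expectation 0.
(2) In the final state, IZZII has expectation 1.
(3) The expectation value of XIXYI is 0.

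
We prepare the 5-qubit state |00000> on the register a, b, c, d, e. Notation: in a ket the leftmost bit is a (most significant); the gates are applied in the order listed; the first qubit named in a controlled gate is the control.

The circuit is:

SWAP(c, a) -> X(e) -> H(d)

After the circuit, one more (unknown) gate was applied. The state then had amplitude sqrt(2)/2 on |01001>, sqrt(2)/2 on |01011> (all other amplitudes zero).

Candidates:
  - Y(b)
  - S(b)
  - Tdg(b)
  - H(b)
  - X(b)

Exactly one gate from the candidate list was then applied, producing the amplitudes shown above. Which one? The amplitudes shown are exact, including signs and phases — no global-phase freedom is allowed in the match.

The unique candidate consistent with the amplitudes is X(b).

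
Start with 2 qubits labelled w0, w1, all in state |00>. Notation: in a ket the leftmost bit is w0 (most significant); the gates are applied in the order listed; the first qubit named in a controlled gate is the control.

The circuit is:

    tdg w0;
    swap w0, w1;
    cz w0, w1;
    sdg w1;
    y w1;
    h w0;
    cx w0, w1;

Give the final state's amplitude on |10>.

|10> carries amplitude sqrt(2)*I/2 in the final state.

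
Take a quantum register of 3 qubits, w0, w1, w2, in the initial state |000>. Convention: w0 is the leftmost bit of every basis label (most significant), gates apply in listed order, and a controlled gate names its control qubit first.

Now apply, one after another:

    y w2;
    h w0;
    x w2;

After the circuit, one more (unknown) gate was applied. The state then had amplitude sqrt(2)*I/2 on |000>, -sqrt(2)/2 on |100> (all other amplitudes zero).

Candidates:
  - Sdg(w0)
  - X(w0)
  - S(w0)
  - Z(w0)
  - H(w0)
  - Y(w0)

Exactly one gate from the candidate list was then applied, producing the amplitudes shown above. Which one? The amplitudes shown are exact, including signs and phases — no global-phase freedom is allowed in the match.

The unique candidate consistent with the amplitudes is S(w0).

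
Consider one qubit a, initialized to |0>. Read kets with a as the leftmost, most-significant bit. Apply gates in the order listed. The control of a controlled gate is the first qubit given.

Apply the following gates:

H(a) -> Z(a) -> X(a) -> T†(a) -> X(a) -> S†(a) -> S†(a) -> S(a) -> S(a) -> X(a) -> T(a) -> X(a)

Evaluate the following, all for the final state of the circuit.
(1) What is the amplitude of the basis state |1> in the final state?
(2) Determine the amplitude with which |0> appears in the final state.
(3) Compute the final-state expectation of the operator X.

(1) The final state's coefficient on |1> equals -sqrt(2)/2. Key observation: steps 4-11 multiply out to the identity, so the circuit reduces to the remaining gates.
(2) The final state's coefficient on |0> equals sqrt(2)/2.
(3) In the final state, X has expectation -1.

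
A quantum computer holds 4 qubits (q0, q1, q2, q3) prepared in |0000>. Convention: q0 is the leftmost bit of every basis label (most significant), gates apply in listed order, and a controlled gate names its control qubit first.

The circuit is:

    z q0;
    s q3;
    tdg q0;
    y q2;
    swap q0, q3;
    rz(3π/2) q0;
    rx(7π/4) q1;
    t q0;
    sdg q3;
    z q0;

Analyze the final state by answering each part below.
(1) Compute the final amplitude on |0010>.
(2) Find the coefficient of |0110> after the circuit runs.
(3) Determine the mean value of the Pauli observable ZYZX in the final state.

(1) The final state's coefficient on |0010> equals sqrt(sqrt(2) + 2)*exp(3*I*pi/4)/2.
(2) The final state's coefficient on |0110> equals -sqrt(2 - sqrt(2))*exp(I*pi/4)/2.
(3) In the final state, ZYZX has expectation 0.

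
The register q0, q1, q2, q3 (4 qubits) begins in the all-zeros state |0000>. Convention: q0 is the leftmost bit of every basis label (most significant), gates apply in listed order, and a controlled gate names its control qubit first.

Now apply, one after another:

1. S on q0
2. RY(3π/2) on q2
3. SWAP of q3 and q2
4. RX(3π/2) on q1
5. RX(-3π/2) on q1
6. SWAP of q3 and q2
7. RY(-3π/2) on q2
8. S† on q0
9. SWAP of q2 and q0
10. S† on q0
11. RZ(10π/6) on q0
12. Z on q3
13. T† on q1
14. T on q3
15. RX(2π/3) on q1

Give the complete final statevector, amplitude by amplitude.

After the circuit, the state carries amplitude -exp(I*pi/6)/2 on |0000>, sqrt(3)*exp(2*I*pi/3)/2 on |0100>, and 0 on every other basis state.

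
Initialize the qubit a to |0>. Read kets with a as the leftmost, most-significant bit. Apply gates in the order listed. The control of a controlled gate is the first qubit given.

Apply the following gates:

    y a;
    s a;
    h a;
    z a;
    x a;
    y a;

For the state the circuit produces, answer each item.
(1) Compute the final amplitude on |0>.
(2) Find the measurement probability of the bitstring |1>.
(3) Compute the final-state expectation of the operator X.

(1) |0> carries amplitude sqrt(2)*I/2 in the final state.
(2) Outcome |1> occurs with probability 1/2.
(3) The observable X averages to -1.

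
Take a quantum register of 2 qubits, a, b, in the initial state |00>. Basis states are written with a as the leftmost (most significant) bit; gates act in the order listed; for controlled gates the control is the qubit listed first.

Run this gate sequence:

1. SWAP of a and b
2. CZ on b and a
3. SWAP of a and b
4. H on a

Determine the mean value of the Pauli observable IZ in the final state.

In the final state, IZ has expectation 1.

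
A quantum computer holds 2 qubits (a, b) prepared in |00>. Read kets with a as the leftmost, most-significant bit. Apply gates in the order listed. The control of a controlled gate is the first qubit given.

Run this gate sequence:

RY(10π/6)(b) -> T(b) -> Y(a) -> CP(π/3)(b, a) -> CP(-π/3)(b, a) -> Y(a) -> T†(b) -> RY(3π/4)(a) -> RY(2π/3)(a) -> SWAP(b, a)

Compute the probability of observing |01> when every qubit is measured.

A full measurement returns |01> with probability -3*sqrt(2)/32 + 3*sqrt(6)/32 + 3/8.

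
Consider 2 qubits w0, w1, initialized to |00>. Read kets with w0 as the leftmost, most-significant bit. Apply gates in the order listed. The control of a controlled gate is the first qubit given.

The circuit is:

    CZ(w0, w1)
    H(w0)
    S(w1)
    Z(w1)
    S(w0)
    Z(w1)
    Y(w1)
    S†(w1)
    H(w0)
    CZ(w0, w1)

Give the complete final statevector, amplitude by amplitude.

After the circuit, the state carries amplitude 0 on |00>, 1/2 + I/2 on |01>, 0 on |10>, -1/2 + I/2 on |11>.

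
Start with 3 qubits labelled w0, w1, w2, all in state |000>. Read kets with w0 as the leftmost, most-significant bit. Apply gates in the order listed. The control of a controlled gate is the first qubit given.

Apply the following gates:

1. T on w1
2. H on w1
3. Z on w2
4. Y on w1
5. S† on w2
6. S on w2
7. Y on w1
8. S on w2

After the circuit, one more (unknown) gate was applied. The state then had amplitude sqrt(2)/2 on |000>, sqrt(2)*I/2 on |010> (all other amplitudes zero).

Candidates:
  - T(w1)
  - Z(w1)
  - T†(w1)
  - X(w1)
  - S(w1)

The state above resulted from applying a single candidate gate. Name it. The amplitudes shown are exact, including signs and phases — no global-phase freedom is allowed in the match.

The applied gate was S(w1).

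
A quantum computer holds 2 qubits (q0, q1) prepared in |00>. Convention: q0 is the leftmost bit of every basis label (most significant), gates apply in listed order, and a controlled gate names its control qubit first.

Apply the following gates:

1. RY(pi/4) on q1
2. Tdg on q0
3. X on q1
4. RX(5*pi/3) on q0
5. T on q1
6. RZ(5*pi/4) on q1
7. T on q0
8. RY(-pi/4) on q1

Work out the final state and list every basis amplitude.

The resulting statevector has amplitude sqrt(6)*(1 - I)*exp(3*I*pi/8)/8 on |00>, (-2*sqrt(3) + sqrt(6) - I*(sqrt(6) + 2*sqrt(3)))*exp(3*I*pi/8)/8 on |01>, sqrt(2)*(-1 + I)*exp(I*pi/8)/8 on |10>, (-sqrt(2) + 2 + sqrt(2)*I + 2*I)*exp(I*pi/8)/8 on |11>.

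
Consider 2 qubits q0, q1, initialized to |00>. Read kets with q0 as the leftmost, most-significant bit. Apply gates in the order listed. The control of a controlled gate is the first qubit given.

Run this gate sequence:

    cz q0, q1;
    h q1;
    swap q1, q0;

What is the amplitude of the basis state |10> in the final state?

The final state's coefficient on |10> equals sqrt(2)/2.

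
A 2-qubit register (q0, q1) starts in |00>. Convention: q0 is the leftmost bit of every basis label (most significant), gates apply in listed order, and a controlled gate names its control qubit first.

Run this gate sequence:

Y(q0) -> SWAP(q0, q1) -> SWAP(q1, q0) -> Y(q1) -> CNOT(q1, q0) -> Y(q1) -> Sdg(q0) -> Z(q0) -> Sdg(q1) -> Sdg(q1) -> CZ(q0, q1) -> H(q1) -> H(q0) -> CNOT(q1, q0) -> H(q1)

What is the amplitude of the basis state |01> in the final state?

The amplitude on |01> is 0.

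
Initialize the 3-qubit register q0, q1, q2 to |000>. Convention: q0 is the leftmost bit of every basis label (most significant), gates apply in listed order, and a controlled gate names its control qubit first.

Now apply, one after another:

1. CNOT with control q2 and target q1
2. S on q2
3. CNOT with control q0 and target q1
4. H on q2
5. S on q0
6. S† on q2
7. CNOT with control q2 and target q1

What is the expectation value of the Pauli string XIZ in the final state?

In the final state, XIZ has expectation 0.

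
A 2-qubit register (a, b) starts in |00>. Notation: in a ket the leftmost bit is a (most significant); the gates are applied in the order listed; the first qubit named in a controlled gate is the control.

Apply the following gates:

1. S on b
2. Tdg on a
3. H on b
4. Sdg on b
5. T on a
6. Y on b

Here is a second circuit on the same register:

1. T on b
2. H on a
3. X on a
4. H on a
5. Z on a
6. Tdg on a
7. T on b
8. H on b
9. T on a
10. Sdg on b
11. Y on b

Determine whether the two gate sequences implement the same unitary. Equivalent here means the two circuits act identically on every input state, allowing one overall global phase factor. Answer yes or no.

Yes, they are equivalent — the unitaries differ by at most a global phase.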